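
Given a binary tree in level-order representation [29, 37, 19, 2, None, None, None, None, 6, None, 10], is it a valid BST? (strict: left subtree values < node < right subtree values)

Level-order array: [29, 37, 19, 2, None, None, None, None, 6, None, 10]
Validate using subtree bounds (lo, hi): at each node, require lo < value < hi,
then recurse left with hi=value and right with lo=value.
Preorder trace (stopping at first violation):
  at node 29 with bounds (-inf, +inf): OK
  at node 37 with bounds (-inf, 29): VIOLATION
Node 37 violates its bound: not (-inf < 37 < 29).
Result: Not a valid BST


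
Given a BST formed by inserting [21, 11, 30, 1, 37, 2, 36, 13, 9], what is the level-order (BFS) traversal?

Tree insertion order: [21, 11, 30, 1, 37, 2, 36, 13, 9]
Tree (level-order array): [21, 11, 30, 1, 13, None, 37, None, 2, None, None, 36, None, None, 9]
BFS from the root, enqueuing left then right child of each popped node:
  queue [21] -> pop 21, enqueue [11, 30], visited so far: [21]
  queue [11, 30] -> pop 11, enqueue [1, 13], visited so far: [21, 11]
  queue [30, 1, 13] -> pop 30, enqueue [37], visited so far: [21, 11, 30]
  queue [1, 13, 37] -> pop 1, enqueue [2], visited so far: [21, 11, 30, 1]
  queue [13, 37, 2] -> pop 13, enqueue [none], visited so far: [21, 11, 30, 1, 13]
  queue [37, 2] -> pop 37, enqueue [36], visited so far: [21, 11, 30, 1, 13, 37]
  queue [2, 36] -> pop 2, enqueue [9], visited so far: [21, 11, 30, 1, 13, 37, 2]
  queue [36, 9] -> pop 36, enqueue [none], visited so far: [21, 11, 30, 1, 13, 37, 2, 36]
  queue [9] -> pop 9, enqueue [none], visited so far: [21, 11, 30, 1, 13, 37, 2, 36, 9]
Result: [21, 11, 30, 1, 13, 37, 2, 36, 9]


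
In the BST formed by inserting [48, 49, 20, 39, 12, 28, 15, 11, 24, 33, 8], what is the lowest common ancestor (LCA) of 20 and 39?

Tree insertion order: [48, 49, 20, 39, 12, 28, 15, 11, 24, 33, 8]
Tree (level-order array): [48, 20, 49, 12, 39, None, None, 11, 15, 28, None, 8, None, None, None, 24, 33]
In a BST, the LCA of p=20, q=39 is the first node v on the
root-to-leaf path with p <= v <= q (go left if both < v, right if both > v).
Walk from root:
  at 48: both 20 and 39 < 48, go left
  at 20: 20 <= 20 <= 39, this is the LCA
LCA = 20


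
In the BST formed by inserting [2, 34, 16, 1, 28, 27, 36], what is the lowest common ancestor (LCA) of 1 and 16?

Tree insertion order: [2, 34, 16, 1, 28, 27, 36]
Tree (level-order array): [2, 1, 34, None, None, 16, 36, None, 28, None, None, 27]
In a BST, the LCA of p=1, q=16 is the first node v on the
root-to-leaf path with p <= v <= q (go left if both < v, right if both > v).
Walk from root:
  at 2: 1 <= 2 <= 16, this is the LCA
LCA = 2


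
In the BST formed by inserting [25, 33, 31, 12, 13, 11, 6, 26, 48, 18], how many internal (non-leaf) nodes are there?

Tree built from: [25, 33, 31, 12, 13, 11, 6, 26, 48, 18]
Tree (level-order array): [25, 12, 33, 11, 13, 31, 48, 6, None, None, 18, 26]
Rule: An internal node has at least one child.
Per-node child counts:
  node 25: 2 child(ren)
  node 12: 2 child(ren)
  node 11: 1 child(ren)
  node 6: 0 child(ren)
  node 13: 1 child(ren)
  node 18: 0 child(ren)
  node 33: 2 child(ren)
  node 31: 1 child(ren)
  node 26: 0 child(ren)
  node 48: 0 child(ren)
Matching nodes: [25, 12, 11, 13, 33, 31]
Count of internal (non-leaf) nodes: 6


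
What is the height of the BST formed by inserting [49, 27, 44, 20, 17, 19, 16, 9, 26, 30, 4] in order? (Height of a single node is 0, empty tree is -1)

Insertion order: [49, 27, 44, 20, 17, 19, 16, 9, 26, 30, 4]
Tree (level-order array): [49, 27, None, 20, 44, 17, 26, 30, None, 16, 19, None, None, None, None, 9, None, None, None, 4]
Compute height bottom-up (empty subtree = -1):
  height(4) = 1 + max(-1, -1) = 0
  height(9) = 1 + max(0, -1) = 1
  height(16) = 1 + max(1, -1) = 2
  height(19) = 1 + max(-1, -1) = 0
  height(17) = 1 + max(2, 0) = 3
  height(26) = 1 + max(-1, -1) = 0
  height(20) = 1 + max(3, 0) = 4
  height(30) = 1 + max(-1, -1) = 0
  height(44) = 1 + max(0, -1) = 1
  height(27) = 1 + max(4, 1) = 5
  height(49) = 1 + max(5, -1) = 6
Height = 6


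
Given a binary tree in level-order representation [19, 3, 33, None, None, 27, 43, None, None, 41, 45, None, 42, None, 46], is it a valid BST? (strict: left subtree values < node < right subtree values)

Level-order array: [19, 3, 33, None, None, 27, 43, None, None, 41, 45, None, 42, None, 46]
Validate using subtree bounds (lo, hi): at each node, require lo < value < hi,
then recurse left with hi=value and right with lo=value.
Preorder trace (stopping at first violation):
  at node 19 with bounds (-inf, +inf): OK
  at node 3 with bounds (-inf, 19): OK
  at node 33 with bounds (19, +inf): OK
  at node 27 with bounds (19, 33): OK
  at node 43 with bounds (33, +inf): OK
  at node 41 with bounds (33, 43): OK
  at node 42 with bounds (41, 43): OK
  at node 45 with bounds (43, +inf): OK
  at node 46 with bounds (45, +inf): OK
No violation found at any node.
Result: Valid BST


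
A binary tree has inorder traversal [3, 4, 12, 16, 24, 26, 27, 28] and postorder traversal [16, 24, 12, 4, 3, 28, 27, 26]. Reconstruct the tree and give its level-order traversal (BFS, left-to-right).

Inorder:   [3, 4, 12, 16, 24, 26, 27, 28]
Postorder: [16, 24, 12, 4, 3, 28, 27, 26]
Algorithm: postorder visits root last, so walk postorder right-to-left;
each value is the root of the current inorder slice — split it at that
value, recurse on the right subtree first, then the left.
Recursive splits:
  root=26; inorder splits into left=[3, 4, 12, 16, 24], right=[27, 28]
  root=27; inorder splits into left=[], right=[28]
  root=28; inorder splits into left=[], right=[]
  root=3; inorder splits into left=[], right=[4, 12, 16, 24]
  root=4; inorder splits into left=[], right=[12, 16, 24]
  root=12; inorder splits into left=[], right=[16, 24]
  root=24; inorder splits into left=[16], right=[]
  root=16; inorder splits into left=[], right=[]
Reconstructed level-order: [26, 3, 27, 4, 28, 12, 24, 16]


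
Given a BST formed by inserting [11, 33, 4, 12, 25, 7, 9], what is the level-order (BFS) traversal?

Tree insertion order: [11, 33, 4, 12, 25, 7, 9]
Tree (level-order array): [11, 4, 33, None, 7, 12, None, None, 9, None, 25]
BFS from the root, enqueuing left then right child of each popped node:
  queue [11] -> pop 11, enqueue [4, 33], visited so far: [11]
  queue [4, 33] -> pop 4, enqueue [7], visited so far: [11, 4]
  queue [33, 7] -> pop 33, enqueue [12], visited so far: [11, 4, 33]
  queue [7, 12] -> pop 7, enqueue [9], visited so far: [11, 4, 33, 7]
  queue [12, 9] -> pop 12, enqueue [25], visited so far: [11, 4, 33, 7, 12]
  queue [9, 25] -> pop 9, enqueue [none], visited so far: [11, 4, 33, 7, 12, 9]
  queue [25] -> pop 25, enqueue [none], visited so far: [11, 4, 33, 7, 12, 9, 25]
Result: [11, 4, 33, 7, 12, 9, 25]


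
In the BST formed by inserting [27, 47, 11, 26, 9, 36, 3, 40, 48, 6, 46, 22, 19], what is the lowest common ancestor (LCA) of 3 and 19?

Tree insertion order: [27, 47, 11, 26, 9, 36, 3, 40, 48, 6, 46, 22, 19]
Tree (level-order array): [27, 11, 47, 9, 26, 36, 48, 3, None, 22, None, None, 40, None, None, None, 6, 19, None, None, 46]
In a BST, the LCA of p=3, q=19 is the first node v on the
root-to-leaf path with p <= v <= q (go left if both < v, right if both > v).
Walk from root:
  at 27: both 3 and 19 < 27, go left
  at 11: 3 <= 11 <= 19, this is the LCA
LCA = 11


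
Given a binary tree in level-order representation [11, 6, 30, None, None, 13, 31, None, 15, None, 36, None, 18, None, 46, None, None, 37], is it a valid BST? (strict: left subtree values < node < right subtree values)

Level-order array: [11, 6, 30, None, None, 13, 31, None, 15, None, 36, None, 18, None, 46, None, None, 37]
Validate using subtree bounds (lo, hi): at each node, require lo < value < hi,
then recurse left with hi=value and right with lo=value.
Preorder trace (stopping at first violation):
  at node 11 with bounds (-inf, +inf): OK
  at node 6 with bounds (-inf, 11): OK
  at node 30 with bounds (11, +inf): OK
  at node 13 with bounds (11, 30): OK
  at node 15 with bounds (13, 30): OK
  at node 18 with bounds (15, 30): OK
  at node 31 with bounds (30, +inf): OK
  at node 36 with bounds (31, +inf): OK
  at node 46 with bounds (36, +inf): OK
  at node 37 with bounds (36, 46): OK
No violation found at any node.
Result: Valid BST


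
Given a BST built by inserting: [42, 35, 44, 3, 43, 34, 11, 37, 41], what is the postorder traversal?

Tree insertion order: [42, 35, 44, 3, 43, 34, 11, 37, 41]
Tree (level-order array): [42, 35, 44, 3, 37, 43, None, None, 34, None, 41, None, None, 11]
Postorder traversal: [11, 34, 3, 41, 37, 35, 43, 44, 42]


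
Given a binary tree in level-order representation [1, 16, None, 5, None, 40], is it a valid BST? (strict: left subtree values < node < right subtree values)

Level-order array: [1, 16, None, 5, None, 40]
Validate using subtree bounds (lo, hi): at each node, require lo < value < hi,
then recurse left with hi=value and right with lo=value.
Preorder trace (stopping at first violation):
  at node 1 with bounds (-inf, +inf): OK
  at node 16 with bounds (-inf, 1): VIOLATION
Node 16 violates its bound: not (-inf < 16 < 1).
Result: Not a valid BST


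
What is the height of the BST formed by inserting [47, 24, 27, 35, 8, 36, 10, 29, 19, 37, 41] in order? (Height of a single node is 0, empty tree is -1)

Insertion order: [47, 24, 27, 35, 8, 36, 10, 29, 19, 37, 41]
Tree (level-order array): [47, 24, None, 8, 27, None, 10, None, 35, None, 19, 29, 36, None, None, None, None, None, 37, None, 41]
Compute height bottom-up (empty subtree = -1):
  height(19) = 1 + max(-1, -1) = 0
  height(10) = 1 + max(-1, 0) = 1
  height(8) = 1 + max(-1, 1) = 2
  height(29) = 1 + max(-1, -1) = 0
  height(41) = 1 + max(-1, -1) = 0
  height(37) = 1 + max(-1, 0) = 1
  height(36) = 1 + max(-1, 1) = 2
  height(35) = 1 + max(0, 2) = 3
  height(27) = 1 + max(-1, 3) = 4
  height(24) = 1 + max(2, 4) = 5
  height(47) = 1 + max(5, -1) = 6
Height = 6


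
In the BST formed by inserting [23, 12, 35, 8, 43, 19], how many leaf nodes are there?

Tree built from: [23, 12, 35, 8, 43, 19]
Tree (level-order array): [23, 12, 35, 8, 19, None, 43]
Rule: A leaf has 0 children.
Per-node child counts:
  node 23: 2 child(ren)
  node 12: 2 child(ren)
  node 8: 0 child(ren)
  node 19: 0 child(ren)
  node 35: 1 child(ren)
  node 43: 0 child(ren)
Matching nodes: [8, 19, 43]
Count of leaf nodes: 3


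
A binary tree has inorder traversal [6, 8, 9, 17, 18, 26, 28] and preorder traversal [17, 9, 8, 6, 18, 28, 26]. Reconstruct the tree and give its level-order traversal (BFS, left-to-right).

Inorder:  [6, 8, 9, 17, 18, 26, 28]
Preorder: [17, 9, 8, 6, 18, 28, 26]
Algorithm: preorder visits root first, so consume preorder in order;
for each root, split the current inorder slice at that value into
left-subtree inorder and right-subtree inorder, then recurse.
Recursive splits:
  root=17; inorder splits into left=[6, 8, 9], right=[18, 26, 28]
  root=9; inorder splits into left=[6, 8], right=[]
  root=8; inorder splits into left=[6], right=[]
  root=6; inorder splits into left=[], right=[]
  root=18; inorder splits into left=[], right=[26, 28]
  root=28; inorder splits into left=[26], right=[]
  root=26; inorder splits into left=[], right=[]
Reconstructed level-order: [17, 9, 18, 8, 28, 6, 26]


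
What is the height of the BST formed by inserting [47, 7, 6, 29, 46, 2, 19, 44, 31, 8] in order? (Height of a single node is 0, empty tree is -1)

Insertion order: [47, 7, 6, 29, 46, 2, 19, 44, 31, 8]
Tree (level-order array): [47, 7, None, 6, 29, 2, None, 19, 46, None, None, 8, None, 44, None, None, None, 31]
Compute height bottom-up (empty subtree = -1):
  height(2) = 1 + max(-1, -1) = 0
  height(6) = 1 + max(0, -1) = 1
  height(8) = 1 + max(-1, -1) = 0
  height(19) = 1 + max(0, -1) = 1
  height(31) = 1 + max(-1, -1) = 0
  height(44) = 1 + max(0, -1) = 1
  height(46) = 1 + max(1, -1) = 2
  height(29) = 1 + max(1, 2) = 3
  height(7) = 1 + max(1, 3) = 4
  height(47) = 1 + max(4, -1) = 5
Height = 5


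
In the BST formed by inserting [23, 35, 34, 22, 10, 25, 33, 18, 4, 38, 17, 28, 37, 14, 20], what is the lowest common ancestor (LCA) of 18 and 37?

Tree insertion order: [23, 35, 34, 22, 10, 25, 33, 18, 4, 38, 17, 28, 37, 14, 20]
Tree (level-order array): [23, 22, 35, 10, None, 34, 38, 4, 18, 25, None, 37, None, None, None, 17, 20, None, 33, None, None, 14, None, None, None, 28]
In a BST, the LCA of p=18, q=37 is the first node v on the
root-to-leaf path with p <= v <= q (go left if both < v, right if both > v).
Walk from root:
  at 23: 18 <= 23 <= 37, this is the LCA
LCA = 23


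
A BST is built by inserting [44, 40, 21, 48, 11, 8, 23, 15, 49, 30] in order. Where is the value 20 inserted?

Starting tree (level order): [44, 40, 48, 21, None, None, 49, 11, 23, None, None, 8, 15, None, 30]
Insertion path: 44 -> 40 -> 21 -> 11 -> 15
Result: insert 20 as right child of 15
Final tree (level order): [44, 40, 48, 21, None, None, 49, 11, 23, None, None, 8, 15, None, 30, None, None, None, 20]


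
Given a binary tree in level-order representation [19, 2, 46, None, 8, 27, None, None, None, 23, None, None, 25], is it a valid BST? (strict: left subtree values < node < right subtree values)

Level-order array: [19, 2, 46, None, 8, 27, None, None, None, 23, None, None, 25]
Validate using subtree bounds (lo, hi): at each node, require lo < value < hi,
then recurse left with hi=value and right with lo=value.
Preorder trace (stopping at first violation):
  at node 19 with bounds (-inf, +inf): OK
  at node 2 with bounds (-inf, 19): OK
  at node 8 with bounds (2, 19): OK
  at node 46 with bounds (19, +inf): OK
  at node 27 with bounds (19, 46): OK
  at node 23 with bounds (19, 27): OK
  at node 25 with bounds (23, 27): OK
No violation found at any node.
Result: Valid BST


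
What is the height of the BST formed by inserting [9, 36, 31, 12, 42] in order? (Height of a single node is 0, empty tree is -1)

Insertion order: [9, 36, 31, 12, 42]
Tree (level-order array): [9, None, 36, 31, 42, 12]
Compute height bottom-up (empty subtree = -1):
  height(12) = 1 + max(-1, -1) = 0
  height(31) = 1 + max(0, -1) = 1
  height(42) = 1 + max(-1, -1) = 0
  height(36) = 1 + max(1, 0) = 2
  height(9) = 1 + max(-1, 2) = 3
Height = 3


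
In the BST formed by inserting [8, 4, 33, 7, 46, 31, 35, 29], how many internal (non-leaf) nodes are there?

Tree built from: [8, 4, 33, 7, 46, 31, 35, 29]
Tree (level-order array): [8, 4, 33, None, 7, 31, 46, None, None, 29, None, 35]
Rule: An internal node has at least one child.
Per-node child counts:
  node 8: 2 child(ren)
  node 4: 1 child(ren)
  node 7: 0 child(ren)
  node 33: 2 child(ren)
  node 31: 1 child(ren)
  node 29: 0 child(ren)
  node 46: 1 child(ren)
  node 35: 0 child(ren)
Matching nodes: [8, 4, 33, 31, 46]
Count of internal (non-leaf) nodes: 5


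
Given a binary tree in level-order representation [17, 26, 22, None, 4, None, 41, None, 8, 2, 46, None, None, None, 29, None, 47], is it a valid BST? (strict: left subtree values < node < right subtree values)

Level-order array: [17, 26, 22, None, 4, None, 41, None, 8, 2, 46, None, None, None, 29, None, 47]
Validate using subtree bounds (lo, hi): at each node, require lo < value < hi,
then recurse left with hi=value and right with lo=value.
Preorder trace (stopping at first violation):
  at node 17 with bounds (-inf, +inf): OK
  at node 26 with bounds (-inf, 17): VIOLATION
Node 26 violates its bound: not (-inf < 26 < 17).
Result: Not a valid BST


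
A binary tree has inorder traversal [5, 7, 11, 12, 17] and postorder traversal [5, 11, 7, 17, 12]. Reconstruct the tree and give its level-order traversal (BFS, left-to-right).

Inorder:   [5, 7, 11, 12, 17]
Postorder: [5, 11, 7, 17, 12]
Algorithm: postorder visits root last, so walk postorder right-to-left;
each value is the root of the current inorder slice — split it at that
value, recurse on the right subtree first, then the left.
Recursive splits:
  root=12; inorder splits into left=[5, 7, 11], right=[17]
  root=17; inorder splits into left=[], right=[]
  root=7; inorder splits into left=[5], right=[11]
  root=11; inorder splits into left=[], right=[]
  root=5; inorder splits into left=[], right=[]
Reconstructed level-order: [12, 7, 17, 5, 11]


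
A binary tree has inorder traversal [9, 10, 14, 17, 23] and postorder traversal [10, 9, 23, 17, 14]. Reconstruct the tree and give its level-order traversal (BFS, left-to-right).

Inorder:   [9, 10, 14, 17, 23]
Postorder: [10, 9, 23, 17, 14]
Algorithm: postorder visits root last, so walk postorder right-to-left;
each value is the root of the current inorder slice — split it at that
value, recurse on the right subtree first, then the left.
Recursive splits:
  root=14; inorder splits into left=[9, 10], right=[17, 23]
  root=17; inorder splits into left=[], right=[23]
  root=23; inorder splits into left=[], right=[]
  root=9; inorder splits into left=[], right=[10]
  root=10; inorder splits into left=[], right=[]
Reconstructed level-order: [14, 9, 17, 10, 23]


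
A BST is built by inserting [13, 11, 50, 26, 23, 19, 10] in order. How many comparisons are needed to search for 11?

Search path for 11: 13 -> 11
Found: True
Comparisons: 2


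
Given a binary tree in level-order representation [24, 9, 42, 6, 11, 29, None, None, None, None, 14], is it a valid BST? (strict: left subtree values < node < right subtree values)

Level-order array: [24, 9, 42, 6, 11, 29, None, None, None, None, 14]
Validate using subtree bounds (lo, hi): at each node, require lo < value < hi,
then recurse left with hi=value and right with lo=value.
Preorder trace (stopping at first violation):
  at node 24 with bounds (-inf, +inf): OK
  at node 9 with bounds (-inf, 24): OK
  at node 6 with bounds (-inf, 9): OK
  at node 11 with bounds (9, 24): OK
  at node 14 with bounds (11, 24): OK
  at node 42 with bounds (24, +inf): OK
  at node 29 with bounds (24, 42): OK
No violation found at any node.
Result: Valid BST


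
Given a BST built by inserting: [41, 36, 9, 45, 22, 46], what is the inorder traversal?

Tree insertion order: [41, 36, 9, 45, 22, 46]
Tree (level-order array): [41, 36, 45, 9, None, None, 46, None, 22]
Inorder traversal: [9, 22, 36, 41, 45, 46]


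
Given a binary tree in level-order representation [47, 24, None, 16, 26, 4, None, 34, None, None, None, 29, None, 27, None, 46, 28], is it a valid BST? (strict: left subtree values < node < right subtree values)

Level-order array: [47, 24, None, 16, 26, 4, None, 34, None, None, None, 29, None, 27, None, 46, 28]
Validate using subtree bounds (lo, hi): at each node, require lo < value < hi,
then recurse left with hi=value and right with lo=value.
Preorder trace (stopping at first violation):
  at node 47 with bounds (-inf, +inf): OK
  at node 24 with bounds (-inf, 47): OK
  at node 16 with bounds (-inf, 24): OK
  at node 4 with bounds (-inf, 16): OK
  at node 26 with bounds (24, 47): OK
  at node 34 with bounds (24, 26): VIOLATION
Node 34 violates its bound: not (24 < 34 < 26).
Result: Not a valid BST


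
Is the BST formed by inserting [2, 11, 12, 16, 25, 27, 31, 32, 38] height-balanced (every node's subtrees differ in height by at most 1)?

Tree (level-order array): [2, None, 11, None, 12, None, 16, None, 25, None, 27, None, 31, None, 32, None, 38]
Definition: a tree is height-balanced if, at every node, |h(left) - h(right)| <= 1 (empty subtree has height -1).
Bottom-up per-node check:
  node 38: h_left=-1, h_right=-1, diff=0 [OK], height=0
  node 32: h_left=-1, h_right=0, diff=1 [OK], height=1
  node 31: h_left=-1, h_right=1, diff=2 [FAIL (|-1-1|=2 > 1)], height=2
  node 27: h_left=-1, h_right=2, diff=3 [FAIL (|-1-2|=3 > 1)], height=3
  node 25: h_left=-1, h_right=3, diff=4 [FAIL (|-1-3|=4 > 1)], height=4
  node 16: h_left=-1, h_right=4, diff=5 [FAIL (|-1-4|=5 > 1)], height=5
  node 12: h_left=-1, h_right=5, diff=6 [FAIL (|-1-5|=6 > 1)], height=6
  node 11: h_left=-1, h_right=6, diff=7 [FAIL (|-1-6|=7 > 1)], height=7
  node 2: h_left=-1, h_right=7, diff=8 [FAIL (|-1-7|=8 > 1)], height=8
Node 31 violates the condition: |-1 - 1| = 2 > 1.
Result: Not balanced


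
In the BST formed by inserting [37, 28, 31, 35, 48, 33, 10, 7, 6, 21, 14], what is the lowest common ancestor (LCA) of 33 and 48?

Tree insertion order: [37, 28, 31, 35, 48, 33, 10, 7, 6, 21, 14]
Tree (level-order array): [37, 28, 48, 10, 31, None, None, 7, 21, None, 35, 6, None, 14, None, 33]
In a BST, the LCA of p=33, q=48 is the first node v on the
root-to-leaf path with p <= v <= q (go left if both < v, right if both > v).
Walk from root:
  at 37: 33 <= 37 <= 48, this is the LCA
LCA = 37


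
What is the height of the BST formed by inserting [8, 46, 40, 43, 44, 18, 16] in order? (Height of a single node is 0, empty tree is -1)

Insertion order: [8, 46, 40, 43, 44, 18, 16]
Tree (level-order array): [8, None, 46, 40, None, 18, 43, 16, None, None, 44]
Compute height bottom-up (empty subtree = -1):
  height(16) = 1 + max(-1, -1) = 0
  height(18) = 1 + max(0, -1) = 1
  height(44) = 1 + max(-1, -1) = 0
  height(43) = 1 + max(-1, 0) = 1
  height(40) = 1 + max(1, 1) = 2
  height(46) = 1 + max(2, -1) = 3
  height(8) = 1 + max(-1, 3) = 4
Height = 4


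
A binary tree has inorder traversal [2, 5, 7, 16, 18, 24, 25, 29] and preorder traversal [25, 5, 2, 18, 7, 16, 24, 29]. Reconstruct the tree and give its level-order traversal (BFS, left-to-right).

Inorder:  [2, 5, 7, 16, 18, 24, 25, 29]
Preorder: [25, 5, 2, 18, 7, 16, 24, 29]
Algorithm: preorder visits root first, so consume preorder in order;
for each root, split the current inorder slice at that value into
left-subtree inorder and right-subtree inorder, then recurse.
Recursive splits:
  root=25; inorder splits into left=[2, 5, 7, 16, 18, 24], right=[29]
  root=5; inorder splits into left=[2], right=[7, 16, 18, 24]
  root=2; inorder splits into left=[], right=[]
  root=18; inorder splits into left=[7, 16], right=[24]
  root=7; inorder splits into left=[], right=[16]
  root=16; inorder splits into left=[], right=[]
  root=24; inorder splits into left=[], right=[]
  root=29; inorder splits into left=[], right=[]
Reconstructed level-order: [25, 5, 29, 2, 18, 7, 24, 16]


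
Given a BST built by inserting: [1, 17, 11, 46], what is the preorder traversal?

Tree insertion order: [1, 17, 11, 46]
Tree (level-order array): [1, None, 17, 11, 46]
Preorder traversal: [1, 17, 11, 46]


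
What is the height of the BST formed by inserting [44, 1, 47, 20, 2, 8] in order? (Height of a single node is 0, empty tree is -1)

Insertion order: [44, 1, 47, 20, 2, 8]
Tree (level-order array): [44, 1, 47, None, 20, None, None, 2, None, None, 8]
Compute height bottom-up (empty subtree = -1):
  height(8) = 1 + max(-1, -1) = 0
  height(2) = 1 + max(-1, 0) = 1
  height(20) = 1 + max(1, -1) = 2
  height(1) = 1 + max(-1, 2) = 3
  height(47) = 1 + max(-1, -1) = 0
  height(44) = 1 + max(3, 0) = 4
Height = 4


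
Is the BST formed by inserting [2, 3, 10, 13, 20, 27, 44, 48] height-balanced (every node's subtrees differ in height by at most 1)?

Tree (level-order array): [2, None, 3, None, 10, None, 13, None, 20, None, 27, None, 44, None, 48]
Definition: a tree is height-balanced if, at every node, |h(left) - h(right)| <= 1 (empty subtree has height -1).
Bottom-up per-node check:
  node 48: h_left=-1, h_right=-1, diff=0 [OK], height=0
  node 44: h_left=-1, h_right=0, diff=1 [OK], height=1
  node 27: h_left=-1, h_right=1, diff=2 [FAIL (|-1-1|=2 > 1)], height=2
  node 20: h_left=-1, h_right=2, diff=3 [FAIL (|-1-2|=3 > 1)], height=3
  node 13: h_left=-1, h_right=3, diff=4 [FAIL (|-1-3|=4 > 1)], height=4
  node 10: h_left=-1, h_right=4, diff=5 [FAIL (|-1-4|=5 > 1)], height=5
  node 3: h_left=-1, h_right=5, diff=6 [FAIL (|-1-5|=6 > 1)], height=6
  node 2: h_left=-1, h_right=6, diff=7 [FAIL (|-1-6|=7 > 1)], height=7
Node 27 violates the condition: |-1 - 1| = 2 > 1.
Result: Not balanced


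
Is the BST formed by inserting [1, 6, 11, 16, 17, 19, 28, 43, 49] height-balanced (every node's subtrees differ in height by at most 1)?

Tree (level-order array): [1, None, 6, None, 11, None, 16, None, 17, None, 19, None, 28, None, 43, None, 49]
Definition: a tree is height-balanced if, at every node, |h(left) - h(right)| <= 1 (empty subtree has height -1).
Bottom-up per-node check:
  node 49: h_left=-1, h_right=-1, diff=0 [OK], height=0
  node 43: h_left=-1, h_right=0, diff=1 [OK], height=1
  node 28: h_left=-1, h_right=1, diff=2 [FAIL (|-1-1|=2 > 1)], height=2
  node 19: h_left=-1, h_right=2, diff=3 [FAIL (|-1-2|=3 > 1)], height=3
  node 17: h_left=-1, h_right=3, diff=4 [FAIL (|-1-3|=4 > 1)], height=4
  node 16: h_left=-1, h_right=4, diff=5 [FAIL (|-1-4|=5 > 1)], height=5
  node 11: h_left=-1, h_right=5, diff=6 [FAIL (|-1-5|=6 > 1)], height=6
  node 6: h_left=-1, h_right=6, diff=7 [FAIL (|-1-6|=7 > 1)], height=7
  node 1: h_left=-1, h_right=7, diff=8 [FAIL (|-1-7|=8 > 1)], height=8
Node 28 violates the condition: |-1 - 1| = 2 > 1.
Result: Not balanced


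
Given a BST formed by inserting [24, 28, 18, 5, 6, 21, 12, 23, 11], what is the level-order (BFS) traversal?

Tree insertion order: [24, 28, 18, 5, 6, 21, 12, 23, 11]
Tree (level-order array): [24, 18, 28, 5, 21, None, None, None, 6, None, 23, None, 12, None, None, 11]
BFS from the root, enqueuing left then right child of each popped node:
  queue [24] -> pop 24, enqueue [18, 28], visited so far: [24]
  queue [18, 28] -> pop 18, enqueue [5, 21], visited so far: [24, 18]
  queue [28, 5, 21] -> pop 28, enqueue [none], visited so far: [24, 18, 28]
  queue [5, 21] -> pop 5, enqueue [6], visited so far: [24, 18, 28, 5]
  queue [21, 6] -> pop 21, enqueue [23], visited so far: [24, 18, 28, 5, 21]
  queue [6, 23] -> pop 6, enqueue [12], visited so far: [24, 18, 28, 5, 21, 6]
  queue [23, 12] -> pop 23, enqueue [none], visited so far: [24, 18, 28, 5, 21, 6, 23]
  queue [12] -> pop 12, enqueue [11], visited so far: [24, 18, 28, 5, 21, 6, 23, 12]
  queue [11] -> pop 11, enqueue [none], visited so far: [24, 18, 28, 5, 21, 6, 23, 12, 11]
Result: [24, 18, 28, 5, 21, 6, 23, 12, 11]


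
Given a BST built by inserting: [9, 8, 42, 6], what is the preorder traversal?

Tree insertion order: [9, 8, 42, 6]
Tree (level-order array): [9, 8, 42, 6]
Preorder traversal: [9, 8, 6, 42]


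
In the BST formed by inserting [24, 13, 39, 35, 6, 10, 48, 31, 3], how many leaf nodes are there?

Tree built from: [24, 13, 39, 35, 6, 10, 48, 31, 3]
Tree (level-order array): [24, 13, 39, 6, None, 35, 48, 3, 10, 31]
Rule: A leaf has 0 children.
Per-node child counts:
  node 24: 2 child(ren)
  node 13: 1 child(ren)
  node 6: 2 child(ren)
  node 3: 0 child(ren)
  node 10: 0 child(ren)
  node 39: 2 child(ren)
  node 35: 1 child(ren)
  node 31: 0 child(ren)
  node 48: 0 child(ren)
Matching nodes: [3, 10, 31, 48]
Count of leaf nodes: 4


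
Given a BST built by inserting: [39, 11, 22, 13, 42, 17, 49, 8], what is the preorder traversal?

Tree insertion order: [39, 11, 22, 13, 42, 17, 49, 8]
Tree (level-order array): [39, 11, 42, 8, 22, None, 49, None, None, 13, None, None, None, None, 17]
Preorder traversal: [39, 11, 8, 22, 13, 17, 42, 49]


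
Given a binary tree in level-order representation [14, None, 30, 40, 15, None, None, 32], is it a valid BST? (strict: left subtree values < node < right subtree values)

Level-order array: [14, None, 30, 40, 15, None, None, 32]
Validate using subtree bounds (lo, hi): at each node, require lo < value < hi,
then recurse left with hi=value and right with lo=value.
Preorder trace (stopping at first violation):
  at node 14 with bounds (-inf, +inf): OK
  at node 30 with bounds (14, +inf): OK
  at node 40 with bounds (14, 30): VIOLATION
Node 40 violates its bound: not (14 < 40 < 30).
Result: Not a valid BST


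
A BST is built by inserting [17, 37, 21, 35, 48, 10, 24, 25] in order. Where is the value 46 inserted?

Starting tree (level order): [17, 10, 37, None, None, 21, 48, None, 35, None, None, 24, None, None, 25]
Insertion path: 17 -> 37 -> 48
Result: insert 46 as left child of 48
Final tree (level order): [17, 10, 37, None, None, 21, 48, None, 35, 46, None, 24, None, None, None, None, 25]


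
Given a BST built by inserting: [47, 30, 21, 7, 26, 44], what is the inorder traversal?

Tree insertion order: [47, 30, 21, 7, 26, 44]
Tree (level-order array): [47, 30, None, 21, 44, 7, 26]
Inorder traversal: [7, 21, 26, 30, 44, 47]


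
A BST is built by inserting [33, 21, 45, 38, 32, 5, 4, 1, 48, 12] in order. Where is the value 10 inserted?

Starting tree (level order): [33, 21, 45, 5, 32, 38, 48, 4, 12, None, None, None, None, None, None, 1]
Insertion path: 33 -> 21 -> 5 -> 12
Result: insert 10 as left child of 12
Final tree (level order): [33, 21, 45, 5, 32, 38, 48, 4, 12, None, None, None, None, None, None, 1, None, 10]


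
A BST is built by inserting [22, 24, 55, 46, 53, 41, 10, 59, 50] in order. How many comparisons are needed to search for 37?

Search path for 37: 22 -> 24 -> 55 -> 46 -> 41
Found: False
Comparisons: 5


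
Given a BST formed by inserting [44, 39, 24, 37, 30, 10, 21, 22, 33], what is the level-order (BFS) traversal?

Tree insertion order: [44, 39, 24, 37, 30, 10, 21, 22, 33]
Tree (level-order array): [44, 39, None, 24, None, 10, 37, None, 21, 30, None, None, 22, None, 33]
BFS from the root, enqueuing left then right child of each popped node:
  queue [44] -> pop 44, enqueue [39], visited so far: [44]
  queue [39] -> pop 39, enqueue [24], visited so far: [44, 39]
  queue [24] -> pop 24, enqueue [10, 37], visited so far: [44, 39, 24]
  queue [10, 37] -> pop 10, enqueue [21], visited so far: [44, 39, 24, 10]
  queue [37, 21] -> pop 37, enqueue [30], visited so far: [44, 39, 24, 10, 37]
  queue [21, 30] -> pop 21, enqueue [22], visited so far: [44, 39, 24, 10, 37, 21]
  queue [30, 22] -> pop 30, enqueue [33], visited so far: [44, 39, 24, 10, 37, 21, 30]
  queue [22, 33] -> pop 22, enqueue [none], visited so far: [44, 39, 24, 10, 37, 21, 30, 22]
  queue [33] -> pop 33, enqueue [none], visited so far: [44, 39, 24, 10, 37, 21, 30, 22, 33]
Result: [44, 39, 24, 10, 37, 21, 30, 22, 33]


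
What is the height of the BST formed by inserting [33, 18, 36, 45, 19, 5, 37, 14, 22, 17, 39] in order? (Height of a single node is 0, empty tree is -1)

Insertion order: [33, 18, 36, 45, 19, 5, 37, 14, 22, 17, 39]
Tree (level-order array): [33, 18, 36, 5, 19, None, 45, None, 14, None, 22, 37, None, None, 17, None, None, None, 39]
Compute height bottom-up (empty subtree = -1):
  height(17) = 1 + max(-1, -1) = 0
  height(14) = 1 + max(-1, 0) = 1
  height(5) = 1 + max(-1, 1) = 2
  height(22) = 1 + max(-1, -1) = 0
  height(19) = 1 + max(-1, 0) = 1
  height(18) = 1 + max(2, 1) = 3
  height(39) = 1 + max(-1, -1) = 0
  height(37) = 1 + max(-1, 0) = 1
  height(45) = 1 + max(1, -1) = 2
  height(36) = 1 + max(-1, 2) = 3
  height(33) = 1 + max(3, 3) = 4
Height = 4


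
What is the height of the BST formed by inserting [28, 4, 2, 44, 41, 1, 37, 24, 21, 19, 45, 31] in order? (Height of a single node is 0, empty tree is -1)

Insertion order: [28, 4, 2, 44, 41, 1, 37, 24, 21, 19, 45, 31]
Tree (level-order array): [28, 4, 44, 2, 24, 41, 45, 1, None, 21, None, 37, None, None, None, None, None, 19, None, 31]
Compute height bottom-up (empty subtree = -1):
  height(1) = 1 + max(-1, -1) = 0
  height(2) = 1 + max(0, -1) = 1
  height(19) = 1 + max(-1, -1) = 0
  height(21) = 1 + max(0, -1) = 1
  height(24) = 1 + max(1, -1) = 2
  height(4) = 1 + max(1, 2) = 3
  height(31) = 1 + max(-1, -1) = 0
  height(37) = 1 + max(0, -1) = 1
  height(41) = 1 + max(1, -1) = 2
  height(45) = 1 + max(-1, -1) = 0
  height(44) = 1 + max(2, 0) = 3
  height(28) = 1 + max(3, 3) = 4
Height = 4


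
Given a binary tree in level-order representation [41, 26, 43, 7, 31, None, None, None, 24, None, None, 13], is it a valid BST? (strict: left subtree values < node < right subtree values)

Level-order array: [41, 26, 43, 7, 31, None, None, None, 24, None, None, 13]
Validate using subtree bounds (lo, hi): at each node, require lo < value < hi,
then recurse left with hi=value and right with lo=value.
Preorder trace (stopping at first violation):
  at node 41 with bounds (-inf, +inf): OK
  at node 26 with bounds (-inf, 41): OK
  at node 7 with bounds (-inf, 26): OK
  at node 24 with bounds (7, 26): OK
  at node 13 with bounds (7, 24): OK
  at node 31 with bounds (26, 41): OK
  at node 43 with bounds (41, +inf): OK
No violation found at any node.
Result: Valid BST


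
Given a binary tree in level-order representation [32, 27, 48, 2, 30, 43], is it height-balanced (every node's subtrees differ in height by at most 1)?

Tree (level-order array): [32, 27, 48, 2, 30, 43]
Definition: a tree is height-balanced if, at every node, |h(left) - h(right)| <= 1 (empty subtree has height -1).
Bottom-up per-node check:
  node 2: h_left=-1, h_right=-1, diff=0 [OK], height=0
  node 30: h_left=-1, h_right=-1, diff=0 [OK], height=0
  node 27: h_left=0, h_right=0, diff=0 [OK], height=1
  node 43: h_left=-1, h_right=-1, diff=0 [OK], height=0
  node 48: h_left=0, h_right=-1, diff=1 [OK], height=1
  node 32: h_left=1, h_right=1, diff=0 [OK], height=2
All nodes satisfy the balance condition.
Result: Balanced


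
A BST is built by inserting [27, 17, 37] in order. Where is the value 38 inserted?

Starting tree (level order): [27, 17, 37]
Insertion path: 27 -> 37
Result: insert 38 as right child of 37
Final tree (level order): [27, 17, 37, None, None, None, 38]


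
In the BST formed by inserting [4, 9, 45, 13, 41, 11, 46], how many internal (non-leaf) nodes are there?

Tree built from: [4, 9, 45, 13, 41, 11, 46]
Tree (level-order array): [4, None, 9, None, 45, 13, 46, 11, 41]
Rule: An internal node has at least one child.
Per-node child counts:
  node 4: 1 child(ren)
  node 9: 1 child(ren)
  node 45: 2 child(ren)
  node 13: 2 child(ren)
  node 11: 0 child(ren)
  node 41: 0 child(ren)
  node 46: 0 child(ren)
Matching nodes: [4, 9, 45, 13]
Count of internal (non-leaf) nodes: 4


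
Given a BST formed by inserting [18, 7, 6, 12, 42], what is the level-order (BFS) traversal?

Tree insertion order: [18, 7, 6, 12, 42]
Tree (level-order array): [18, 7, 42, 6, 12]
BFS from the root, enqueuing left then right child of each popped node:
  queue [18] -> pop 18, enqueue [7, 42], visited so far: [18]
  queue [7, 42] -> pop 7, enqueue [6, 12], visited so far: [18, 7]
  queue [42, 6, 12] -> pop 42, enqueue [none], visited so far: [18, 7, 42]
  queue [6, 12] -> pop 6, enqueue [none], visited so far: [18, 7, 42, 6]
  queue [12] -> pop 12, enqueue [none], visited so far: [18, 7, 42, 6, 12]
Result: [18, 7, 42, 6, 12]


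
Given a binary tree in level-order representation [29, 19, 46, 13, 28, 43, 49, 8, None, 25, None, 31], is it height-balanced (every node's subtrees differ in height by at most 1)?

Tree (level-order array): [29, 19, 46, 13, 28, 43, 49, 8, None, 25, None, 31]
Definition: a tree is height-balanced if, at every node, |h(left) - h(right)| <= 1 (empty subtree has height -1).
Bottom-up per-node check:
  node 8: h_left=-1, h_right=-1, diff=0 [OK], height=0
  node 13: h_left=0, h_right=-1, diff=1 [OK], height=1
  node 25: h_left=-1, h_right=-1, diff=0 [OK], height=0
  node 28: h_left=0, h_right=-1, diff=1 [OK], height=1
  node 19: h_left=1, h_right=1, diff=0 [OK], height=2
  node 31: h_left=-1, h_right=-1, diff=0 [OK], height=0
  node 43: h_left=0, h_right=-1, diff=1 [OK], height=1
  node 49: h_left=-1, h_right=-1, diff=0 [OK], height=0
  node 46: h_left=1, h_right=0, diff=1 [OK], height=2
  node 29: h_left=2, h_right=2, diff=0 [OK], height=3
All nodes satisfy the balance condition.
Result: Balanced


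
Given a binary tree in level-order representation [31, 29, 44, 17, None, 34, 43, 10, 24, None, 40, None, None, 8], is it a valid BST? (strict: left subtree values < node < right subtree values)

Level-order array: [31, 29, 44, 17, None, 34, 43, 10, 24, None, 40, None, None, 8]
Validate using subtree bounds (lo, hi): at each node, require lo < value < hi,
then recurse left with hi=value and right with lo=value.
Preorder trace (stopping at first violation):
  at node 31 with bounds (-inf, +inf): OK
  at node 29 with bounds (-inf, 31): OK
  at node 17 with bounds (-inf, 29): OK
  at node 10 with bounds (-inf, 17): OK
  at node 8 with bounds (-inf, 10): OK
  at node 24 with bounds (17, 29): OK
  at node 44 with bounds (31, +inf): OK
  at node 34 with bounds (31, 44): OK
  at node 40 with bounds (34, 44): OK
  at node 43 with bounds (44, +inf): VIOLATION
Node 43 violates its bound: not (44 < 43 < +inf).
Result: Not a valid BST


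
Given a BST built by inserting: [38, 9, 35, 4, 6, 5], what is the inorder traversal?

Tree insertion order: [38, 9, 35, 4, 6, 5]
Tree (level-order array): [38, 9, None, 4, 35, None, 6, None, None, 5]
Inorder traversal: [4, 5, 6, 9, 35, 38]


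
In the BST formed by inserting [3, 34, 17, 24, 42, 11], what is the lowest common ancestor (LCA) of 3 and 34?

Tree insertion order: [3, 34, 17, 24, 42, 11]
Tree (level-order array): [3, None, 34, 17, 42, 11, 24]
In a BST, the LCA of p=3, q=34 is the first node v on the
root-to-leaf path with p <= v <= q (go left if both < v, right if both > v).
Walk from root:
  at 3: 3 <= 3 <= 34, this is the LCA
LCA = 3


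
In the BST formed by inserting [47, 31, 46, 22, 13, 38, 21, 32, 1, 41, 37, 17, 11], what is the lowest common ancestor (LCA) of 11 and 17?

Tree insertion order: [47, 31, 46, 22, 13, 38, 21, 32, 1, 41, 37, 17, 11]
Tree (level-order array): [47, 31, None, 22, 46, 13, None, 38, None, 1, 21, 32, 41, None, 11, 17, None, None, 37]
In a BST, the LCA of p=11, q=17 is the first node v on the
root-to-leaf path with p <= v <= q (go left if both < v, right if both > v).
Walk from root:
  at 47: both 11 and 17 < 47, go left
  at 31: both 11 and 17 < 31, go left
  at 22: both 11 and 17 < 22, go left
  at 13: 11 <= 13 <= 17, this is the LCA
LCA = 13


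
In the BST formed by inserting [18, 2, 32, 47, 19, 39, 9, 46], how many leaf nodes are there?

Tree built from: [18, 2, 32, 47, 19, 39, 9, 46]
Tree (level-order array): [18, 2, 32, None, 9, 19, 47, None, None, None, None, 39, None, None, 46]
Rule: A leaf has 0 children.
Per-node child counts:
  node 18: 2 child(ren)
  node 2: 1 child(ren)
  node 9: 0 child(ren)
  node 32: 2 child(ren)
  node 19: 0 child(ren)
  node 47: 1 child(ren)
  node 39: 1 child(ren)
  node 46: 0 child(ren)
Matching nodes: [9, 19, 46]
Count of leaf nodes: 3


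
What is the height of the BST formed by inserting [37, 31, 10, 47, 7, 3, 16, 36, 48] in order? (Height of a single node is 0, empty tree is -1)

Insertion order: [37, 31, 10, 47, 7, 3, 16, 36, 48]
Tree (level-order array): [37, 31, 47, 10, 36, None, 48, 7, 16, None, None, None, None, 3]
Compute height bottom-up (empty subtree = -1):
  height(3) = 1 + max(-1, -1) = 0
  height(7) = 1 + max(0, -1) = 1
  height(16) = 1 + max(-1, -1) = 0
  height(10) = 1 + max(1, 0) = 2
  height(36) = 1 + max(-1, -1) = 0
  height(31) = 1 + max(2, 0) = 3
  height(48) = 1 + max(-1, -1) = 0
  height(47) = 1 + max(-1, 0) = 1
  height(37) = 1 + max(3, 1) = 4
Height = 4


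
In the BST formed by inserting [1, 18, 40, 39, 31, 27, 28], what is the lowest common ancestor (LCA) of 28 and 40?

Tree insertion order: [1, 18, 40, 39, 31, 27, 28]
Tree (level-order array): [1, None, 18, None, 40, 39, None, 31, None, 27, None, None, 28]
In a BST, the LCA of p=28, q=40 is the first node v on the
root-to-leaf path with p <= v <= q (go left if both < v, right if both > v).
Walk from root:
  at 1: both 28 and 40 > 1, go right
  at 18: both 28 and 40 > 18, go right
  at 40: 28 <= 40 <= 40, this is the LCA
LCA = 40


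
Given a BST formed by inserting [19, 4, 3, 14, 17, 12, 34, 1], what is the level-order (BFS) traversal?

Tree insertion order: [19, 4, 3, 14, 17, 12, 34, 1]
Tree (level-order array): [19, 4, 34, 3, 14, None, None, 1, None, 12, 17]
BFS from the root, enqueuing left then right child of each popped node:
  queue [19] -> pop 19, enqueue [4, 34], visited so far: [19]
  queue [4, 34] -> pop 4, enqueue [3, 14], visited so far: [19, 4]
  queue [34, 3, 14] -> pop 34, enqueue [none], visited so far: [19, 4, 34]
  queue [3, 14] -> pop 3, enqueue [1], visited so far: [19, 4, 34, 3]
  queue [14, 1] -> pop 14, enqueue [12, 17], visited so far: [19, 4, 34, 3, 14]
  queue [1, 12, 17] -> pop 1, enqueue [none], visited so far: [19, 4, 34, 3, 14, 1]
  queue [12, 17] -> pop 12, enqueue [none], visited so far: [19, 4, 34, 3, 14, 1, 12]
  queue [17] -> pop 17, enqueue [none], visited so far: [19, 4, 34, 3, 14, 1, 12, 17]
Result: [19, 4, 34, 3, 14, 1, 12, 17]
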